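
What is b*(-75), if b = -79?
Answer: 5925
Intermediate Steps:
b*(-75) = -79*(-75) = 5925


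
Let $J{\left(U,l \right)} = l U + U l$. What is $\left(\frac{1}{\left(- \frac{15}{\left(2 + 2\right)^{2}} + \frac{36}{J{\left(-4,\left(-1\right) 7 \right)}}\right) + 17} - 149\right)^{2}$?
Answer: $\frac{77655296889}{3500641} \approx 22183.0$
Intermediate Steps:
$J{\left(U,l \right)} = 2 U l$ ($J{\left(U,l \right)} = U l + U l = 2 U l$)
$\left(\frac{1}{\left(- \frac{15}{\left(2 + 2\right)^{2}} + \frac{36}{J{\left(-4,\left(-1\right) 7 \right)}}\right) + 17} - 149\right)^{2} = \left(\frac{1}{\left(- \frac{15}{\left(2 + 2\right)^{2}} + \frac{36}{2 \left(-4\right) \left(\left(-1\right) 7\right)}\right) + 17} - 149\right)^{2} = \left(\frac{1}{\left(- \frac{15}{4^{2}} + \frac{36}{2 \left(-4\right) \left(-7\right)}\right) + 17} - 149\right)^{2} = \left(\frac{1}{\left(- \frac{15}{16} + \frac{36}{56}\right) + 17} - 149\right)^{2} = \left(\frac{1}{\left(\left(-15\right) \frac{1}{16} + 36 \cdot \frac{1}{56}\right) + 17} - 149\right)^{2} = \left(\frac{1}{\left(- \frac{15}{16} + \frac{9}{14}\right) + 17} - 149\right)^{2} = \left(\frac{1}{- \frac{33}{112} + 17} - 149\right)^{2} = \left(\frac{1}{\frac{1871}{112}} - 149\right)^{2} = \left(\frac{112}{1871} - 149\right)^{2} = \left(- \frac{278667}{1871}\right)^{2} = \frac{77655296889}{3500641}$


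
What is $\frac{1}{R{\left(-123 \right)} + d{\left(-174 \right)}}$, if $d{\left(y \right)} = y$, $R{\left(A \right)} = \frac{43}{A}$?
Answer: $- \frac{123}{21445} \approx -0.0057356$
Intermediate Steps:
$\frac{1}{R{\left(-123 \right)} + d{\left(-174 \right)}} = \frac{1}{\frac{43}{-123} - 174} = \frac{1}{43 \left(- \frac{1}{123}\right) - 174} = \frac{1}{- \frac{43}{123} - 174} = \frac{1}{- \frac{21445}{123}} = - \frac{123}{21445}$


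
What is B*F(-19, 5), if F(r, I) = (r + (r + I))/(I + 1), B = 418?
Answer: -2299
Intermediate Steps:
F(r, I) = (I + 2*r)/(1 + I) (F(r, I) = (r + (I + r))/(1 + I) = (I + 2*r)/(1 + I))
B*F(-19, 5) = 418*((5 + 2*(-19))/(1 + 5)) = 418*((5 - 38)/6) = 418*((⅙)*(-33)) = 418*(-11/2) = -2299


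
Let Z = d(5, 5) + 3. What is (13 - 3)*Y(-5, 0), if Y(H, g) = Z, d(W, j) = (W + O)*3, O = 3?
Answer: 270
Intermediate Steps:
d(W, j) = 9 + 3*W (d(W, j) = (W + 3)*3 = (3 + W)*3 = 9 + 3*W)
Z = 27 (Z = (9 + 3*5) + 3 = (9 + 15) + 3 = 24 + 3 = 27)
Y(H, g) = 27
(13 - 3)*Y(-5, 0) = (13 - 3)*27 = 10*27 = 270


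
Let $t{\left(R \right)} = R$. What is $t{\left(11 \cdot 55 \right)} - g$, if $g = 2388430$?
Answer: $-2387825$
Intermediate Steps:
$t{\left(11 \cdot 55 \right)} - g = 11 \cdot 55 - 2388430 = 605 - 2388430 = -2387825$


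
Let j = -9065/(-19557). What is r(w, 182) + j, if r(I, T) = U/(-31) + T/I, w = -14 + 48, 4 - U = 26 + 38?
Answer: 79895692/10306539 ≈ 7.7519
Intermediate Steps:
U = -60 (U = 4 - (26 + 38) = 4 - 1*64 = 4 - 64 = -60)
w = 34
r(I, T) = 60/31 + T/I (r(I, T) = -60/(-31) + T/I = -60*(-1/31) + T/I = 60/31 + T/I)
j = 9065/19557 (j = -9065*(-1)/19557 = -1*(-9065/19557) = 9065/19557 ≈ 0.46352)
r(w, 182) + j = (60/31 + 182/34) + 9065/19557 = (60/31 + 182*(1/34)) + 9065/19557 = (60/31 + 91/17) + 9065/19557 = 3841/527 + 9065/19557 = 79895692/10306539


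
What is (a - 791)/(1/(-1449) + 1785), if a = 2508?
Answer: 2487933/2586464 ≈ 0.96191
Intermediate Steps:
(a - 791)/(1/(-1449) + 1785) = (2508 - 791)/(1/(-1449) + 1785) = 1717/(-1/1449 + 1785) = 1717/(2586464/1449) = 1717*(1449/2586464) = 2487933/2586464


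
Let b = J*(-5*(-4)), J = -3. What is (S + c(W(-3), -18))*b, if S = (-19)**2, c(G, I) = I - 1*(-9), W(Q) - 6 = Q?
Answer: -21120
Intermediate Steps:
W(Q) = 6 + Q
c(G, I) = 9 + I (c(G, I) = I + 9 = 9 + I)
b = -60 (b = -(-15)*(-4) = -3*20 = -60)
S = 361
(S + c(W(-3), -18))*b = (361 + (9 - 18))*(-60) = (361 - 9)*(-60) = 352*(-60) = -21120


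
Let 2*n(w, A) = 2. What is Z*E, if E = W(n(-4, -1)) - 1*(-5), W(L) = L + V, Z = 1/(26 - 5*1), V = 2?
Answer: 8/21 ≈ 0.38095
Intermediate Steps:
n(w, A) = 1 (n(w, A) = (1/2)*2 = 1)
Z = 1/21 (Z = 1/(26 - 5) = 1/21 ≈ 0.047619)
W(L) = 2 + L (W(L) = L + 2 = 2 + L)
E = 8 (E = (2 + 1) - 1*(-5) = 3 + 5 = 8)
Z*E = (1/21)*8 = 8/21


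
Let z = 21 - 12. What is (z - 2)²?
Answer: 49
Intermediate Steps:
z = 9
(z - 2)² = (9 - 2)² = 7² = 49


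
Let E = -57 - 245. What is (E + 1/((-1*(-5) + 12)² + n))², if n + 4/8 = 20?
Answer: 34719614224/380689 ≈ 91202.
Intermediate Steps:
n = 39/2 (n = -½ + 20 = 39/2 ≈ 19.500)
E = -302
(E + 1/((-1*(-5) + 12)² + n))² = (-302 + 1/((-1*(-5) + 12)² + 39/2))² = (-302 + 1/((5 + 12)² + 39/2))² = (-302 + 1/(17² + 39/2))² = (-302 + 1/(289 + 39/2))² = (-302 + 1/(617/2))² = (-302 + 2/617)² = (-186332/617)² = 34719614224/380689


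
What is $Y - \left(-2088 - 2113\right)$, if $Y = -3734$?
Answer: $467$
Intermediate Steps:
$Y - \left(-2088 - 2113\right) = -3734 - \left(-2088 - 2113\right) = -3734 - -4201 = -3734 + 4201 = 467$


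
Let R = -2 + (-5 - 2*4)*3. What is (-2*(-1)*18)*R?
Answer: -1476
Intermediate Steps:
R = -41 (R = -2 + (-5 - 8)*3 = -2 - 13*3 = -2 - 39 = -41)
(-2*(-1)*18)*R = (-2*(-1)*18)*(-41) = (2*18)*(-41) = 36*(-41) = -1476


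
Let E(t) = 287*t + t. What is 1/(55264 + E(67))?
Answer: 1/74560 ≈ 1.3412e-5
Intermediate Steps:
E(t) = 288*t
1/(55264 + E(67)) = 1/(55264 + 288*67) = 1/(55264 + 19296) = 1/74560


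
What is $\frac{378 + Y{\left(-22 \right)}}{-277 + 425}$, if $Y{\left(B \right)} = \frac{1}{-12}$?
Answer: $\frac{4535}{1776} \approx 2.5535$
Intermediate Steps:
$Y{\left(B \right)} = - \frac{1}{12}$
$\frac{378 + Y{\left(-22 \right)}}{-277 + 425} = \frac{378 - \frac{1}{12}}{-277 + 425} = \frac{4535}{12 \cdot 148} = \frac{4535}{12} \cdot \frac{1}{148} = \frac{4535}{1776}$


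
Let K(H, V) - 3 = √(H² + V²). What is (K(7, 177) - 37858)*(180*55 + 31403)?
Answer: -1563525065 + 41303*√31378 ≈ -1.5562e+9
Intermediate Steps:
K(H, V) = 3 + √(H² + V²)
(K(7, 177) - 37858)*(180*55 + 31403) = ((3 + √(7² + 177²)) - 37858)*(180*55 + 31403) = ((3 + √(49 + 31329)) - 37858)*(9900 + 31403) = ((3 + √31378) - 37858)*41303 = (-37855 + √31378)*41303 = -1563525065 + 41303*√31378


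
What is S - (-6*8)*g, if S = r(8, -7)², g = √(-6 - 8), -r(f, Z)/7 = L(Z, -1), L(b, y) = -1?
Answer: 49 + 48*I*√14 ≈ 49.0 + 179.6*I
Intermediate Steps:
r(f, Z) = 7 (r(f, Z) = -7*(-1) = 7)
g = I*√14 (g = √(-14) = I*√14 ≈ 3.7417*I)
S = 49 (S = 7² = 49)
S - (-6*8)*g = 49 - (-6*8)*I*√14 = 49 - (-48)*I*√14 = 49 + 48*I*√14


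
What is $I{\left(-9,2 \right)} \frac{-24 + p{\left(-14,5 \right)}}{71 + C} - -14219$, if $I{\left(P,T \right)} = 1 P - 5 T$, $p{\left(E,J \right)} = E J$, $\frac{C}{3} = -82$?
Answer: $\frac{2486539}{175} \approx 14209.0$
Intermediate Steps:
$C = -246$ ($C = 3 \left(-82\right) = -246$)
$I{\left(P,T \right)} = P - 5 T$
$I{\left(-9,2 \right)} \frac{-24 + p{\left(-14,5 \right)}}{71 + C} - -14219 = \left(-9 - 10\right) \frac{-24 - 70}{71 - 246} - -14219 = \left(-9 - 10\right) \frac{-24 - 70}{-175} + 14219 = - 19 \left(\left(-94\right) \left(- \frac{1}{175}\right)\right) + 14219 = \left(-19\right) \frac{94}{175} + 14219 = - \frac{1786}{175} + 14219 = \frac{2486539}{175}$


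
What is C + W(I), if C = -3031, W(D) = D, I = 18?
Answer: -3013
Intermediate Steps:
C + W(I) = -3031 + 18 = -3013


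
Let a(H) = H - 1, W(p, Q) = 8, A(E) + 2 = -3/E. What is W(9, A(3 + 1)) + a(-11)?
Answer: -4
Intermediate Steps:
A(E) = -2 - 3/E
a(H) = -1 + H
W(9, A(3 + 1)) + a(-11) = 8 + (-1 - 11) = 8 - 12 = -4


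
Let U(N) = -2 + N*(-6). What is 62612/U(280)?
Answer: -31306/841 ≈ -37.225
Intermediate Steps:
U(N) = -2 - 6*N
62612/U(280) = 62612/(-2 - 6*280) = 62612/(-2 - 1680) = 62612/(-1682) = 62612*(-1/1682) = -31306/841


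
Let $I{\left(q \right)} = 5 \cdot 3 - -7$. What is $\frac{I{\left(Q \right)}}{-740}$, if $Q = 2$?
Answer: $- \frac{11}{370} \approx -0.02973$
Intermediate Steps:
$I{\left(q \right)} = 22$ ($I{\left(q \right)} = 15 + 7 = 22$)
$\frac{I{\left(Q \right)}}{-740} = \frac{22}{-740} = 22 \left(- \frac{1}{740}\right) = - \frac{11}{370}$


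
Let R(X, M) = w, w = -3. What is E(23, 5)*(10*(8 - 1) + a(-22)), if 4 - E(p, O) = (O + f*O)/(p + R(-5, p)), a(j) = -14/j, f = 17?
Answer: -777/22 ≈ -35.318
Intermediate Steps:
R(X, M) = -3
E(p, O) = 4 - 18*O/(-3 + p) (E(p, O) = 4 - (O + 17*O)/(p - 3) = 4 - 18*O/(-3 + p))
E(23, 5)*(10*(8 - 1) + a(-22)) = (2*(-6 - 9*5 + 2*23)/(-3 + 23))*(10*(8 - 1) - 14/(-22)) = (2*(-6 - 45 + 46)/20)*(10*7 - 14*(-1/22)) = (2*(1/20)*(-5))*(70 + 7/11) = -½*777/11 = -777/22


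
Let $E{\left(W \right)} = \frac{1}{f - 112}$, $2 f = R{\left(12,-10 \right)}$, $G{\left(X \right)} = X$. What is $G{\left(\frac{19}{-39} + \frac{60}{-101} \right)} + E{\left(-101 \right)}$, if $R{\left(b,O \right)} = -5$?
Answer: $- \frac{983189}{902031} \approx -1.09$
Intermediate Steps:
$f = - \frac{5}{2}$ ($f = \frac{1}{2} \left(-5\right) = - \frac{5}{2} \approx -2.5$)
$E{\left(W \right)} = - \frac{2}{229}$ ($E{\left(W \right)} = \frac{1}{- \frac{5}{2} - 112} = \frac{1}{- \frac{229}{2}} = - \frac{2}{229}$)
$G{\left(\frac{19}{-39} + \frac{60}{-101} \right)} + E{\left(-101 \right)} = \left(\frac{19}{-39} + \frac{60}{-101}\right) - \frac{2}{229} = \left(19 \left(- \frac{1}{39}\right) + 60 \left(- \frac{1}{101}\right)\right) - \frac{2}{229} = \left(- \frac{19}{39} - \frac{60}{101}\right) - \frac{2}{229} = - \frac{4259}{3939} - \frac{2}{229} = - \frac{983189}{902031}$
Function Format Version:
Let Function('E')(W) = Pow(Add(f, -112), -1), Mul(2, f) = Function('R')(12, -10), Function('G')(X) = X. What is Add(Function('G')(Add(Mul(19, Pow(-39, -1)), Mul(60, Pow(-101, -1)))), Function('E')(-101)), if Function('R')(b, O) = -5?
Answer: Rational(-983189, 902031) ≈ -1.0900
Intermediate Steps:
f = Rational(-5, 2) (f = Mul(Rational(1, 2), -5) = Rational(-5, 2) ≈ -2.5000)
Function('E')(W) = Rational(-2, 229) (Function('E')(W) = Pow(Add(Rational(-5, 2), -112), -1) = Pow(Rational(-229, 2), -1) = Rational(-2, 229))
Add(Function('G')(Add(Mul(19, Pow(-39, -1)), Mul(60, Pow(-101, -1)))), Function('E')(-101)) = Add(Add(Mul(19, Pow(-39, -1)), Mul(60, Pow(-101, -1))), Rational(-2, 229)) = Add(Add(Mul(19, Rational(-1, 39)), Mul(60, Rational(-1, 101))), Rational(-2, 229)) = Add(Add(Rational(-19, 39), Rational(-60, 101)), Rational(-2, 229)) = Add(Rational(-4259, 3939), Rational(-2, 229)) = Rational(-983189, 902031)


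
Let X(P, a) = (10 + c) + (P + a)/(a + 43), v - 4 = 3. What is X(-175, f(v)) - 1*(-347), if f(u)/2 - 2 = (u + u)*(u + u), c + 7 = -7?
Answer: 150798/439 ≈ 343.50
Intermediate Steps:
c = -14 (c = -7 - 7 = -14)
v = 7 (v = 4 + 3 = 7)
f(u) = 4 + 8*u² (f(u) = 4 + 2*((u + u)*(u + u)) = 4 + 2*((2*u)*(2*u)) = 4 + 2*(4*u²) = 4 + 8*u²)
X(P, a) = -4 + (P + a)/(43 + a) (X(P, a) = (10 - 14) + (P + a)/(a + 43) = -4 + (P + a)/(43 + a))
X(-175, f(v)) - 1*(-347) = (-172 - 175 - 3*(4 + 8*7²))/(43 + (4 + 8*7²)) - 1*(-347) = (-172 - 175 - 3*(4 + 8*49))/(43 + (4 + 8*49)) + 347 = (-172 - 175 - 3*(4 + 392))/(43 + (4 + 392)) + 347 = (-172 - 175 - 3*396)/(43 + 396) + 347 = (-172 - 175 - 1188)/439 + 347 = (1/439)*(-1535) + 347 = -1535/439 + 347 = 150798/439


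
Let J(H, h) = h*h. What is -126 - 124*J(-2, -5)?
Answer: -3226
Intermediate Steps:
J(H, h) = h²
-126 - 124*J(-2, -5) = -126 - 124*(-5)² = -126 - 124*25 = -126 - 3100 = -3226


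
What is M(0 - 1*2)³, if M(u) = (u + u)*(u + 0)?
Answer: 512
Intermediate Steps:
M(u) = 2*u² (M(u) = (2*u)*u = 2*u²)
M(0 - 1*2)³ = (2*(0 - 1*2)²)³ = (2*(0 - 2)²)³ = (2*(-2)²)³ = (2*4)³ = 8³ = 512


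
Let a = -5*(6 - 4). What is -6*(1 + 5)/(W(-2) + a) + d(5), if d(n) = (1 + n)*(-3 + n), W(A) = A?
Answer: 15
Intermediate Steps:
a = -10 (a = -5*2 = -10)
-6*(1 + 5)/(W(-2) + a) + d(5) = -6*(1 + 5)/(-2 - 10) + (-3 + 5**2 - 2*5) = -36/(-12) + (-3 + 25 - 10) = -36*(-1)/12 + 12 = -6*(-1/2) + 12 = 3 + 12 = 15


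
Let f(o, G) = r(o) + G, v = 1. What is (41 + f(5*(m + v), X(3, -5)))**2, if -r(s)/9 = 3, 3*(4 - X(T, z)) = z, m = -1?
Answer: 3481/9 ≈ 386.78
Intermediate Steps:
X(T, z) = 4 - z/3
r(s) = -27 (r(s) = -9*3 = -27)
f(o, G) = -27 + G
(41 + f(5*(m + v), X(3, -5)))**2 = (41 + (-27 + (4 - 1/3*(-5))))**2 = (41 + (-27 + (4 + 5/3)))**2 = (41 + (-27 + 17/3))**2 = (41 - 64/3)**2 = (59/3)**2 = 3481/9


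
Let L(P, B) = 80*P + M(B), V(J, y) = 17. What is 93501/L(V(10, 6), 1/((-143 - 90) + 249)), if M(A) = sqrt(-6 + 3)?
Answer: 127161360/1849603 - 93501*I*sqrt(3)/1849603 ≈ 68.751 - 0.087559*I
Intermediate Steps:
M(A) = I*sqrt(3) (M(A) = sqrt(-3) = I*sqrt(3))
L(P, B) = 80*P + I*sqrt(3)
93501/L(V(10, 6), 1/((-143 - 90) + 249)) = 93501/(80*17 + I*sqrt(3)) = 93501/(1360 + I*sqrt(3))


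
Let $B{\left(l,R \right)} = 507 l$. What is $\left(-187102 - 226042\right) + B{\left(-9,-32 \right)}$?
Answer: $-417707$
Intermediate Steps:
$\left(-187102 - 226042\right) + B{\left(-9,-32 \right)} = \left(-187102 - 226042\right) + 507 \left(-9\right) = -413144 - 4563 = -417707$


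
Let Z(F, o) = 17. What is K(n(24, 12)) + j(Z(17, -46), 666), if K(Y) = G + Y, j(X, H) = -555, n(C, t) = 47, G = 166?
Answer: -342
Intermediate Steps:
K(Y) = 166 + Y
K(n(24, 12)) + j(Z(17, -46), 666) = (166 + 47) - 555 = 213 - 555 = -342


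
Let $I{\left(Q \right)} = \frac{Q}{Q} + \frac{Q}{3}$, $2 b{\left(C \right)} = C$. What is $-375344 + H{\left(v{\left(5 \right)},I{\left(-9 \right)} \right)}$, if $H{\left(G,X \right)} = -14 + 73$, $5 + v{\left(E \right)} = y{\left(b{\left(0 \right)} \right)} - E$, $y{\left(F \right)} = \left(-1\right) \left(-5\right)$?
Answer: $-375285$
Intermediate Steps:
$b{\left(C \right)} = \frac{C}{2}$
$y{\left(F \right)} = 5$
$I{\left(Q \right)} = 1 + \frac{Q}{3}$ ($I{\left(Q \right)} = 1 + Q \frac{1}{3} = 1 + \frac{Q}{3}$)
$v{\left(E \right)} = - E$ ($v{\left(E \right)} = -5 - \left(-5 + E\right) = - E$)
$H{\left(G,X \right)} = 59$
$-375344 + H{\left(v{\left(5 \right)},I{\left(-9 \right)} \right)} = -375344 + 59 = -375285$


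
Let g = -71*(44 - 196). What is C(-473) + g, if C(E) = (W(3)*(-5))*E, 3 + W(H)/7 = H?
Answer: 10792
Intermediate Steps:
W(H) = -21 + 7*H
g = 10792 (g = -71*(-152) = 10792)
C(E) = 0 (C(E) = ((-21 + 7*3)*(-5))*E = ((-21 + 21)*(-5))*E = (0*(-5))*E = 0*E = 0)
C(-473) + g = 0 + 10792 = 10792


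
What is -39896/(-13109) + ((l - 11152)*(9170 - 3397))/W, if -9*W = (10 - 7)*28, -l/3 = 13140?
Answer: 2870400889025/91763 ≈ 3.1281e+7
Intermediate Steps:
l = -39420 (l = -3*13140 = -39420)
W = -28/3 (W = -(10 - 7)*28/9 = -28/3 ≈ -9.3333)
-39896/(-13109) + ((l - 11152)*(9170 - 3397))/W = -39896/(-13109) + ((-39420 - 11152)*(9170 - 3397))/(-28/3) = -39896*(-1/13109) - 50572*5773*(-3/28) = 39896/13109 - 291952156*(-3/28) = 39896/13109 + 218964117/7 = 2870400889025/91763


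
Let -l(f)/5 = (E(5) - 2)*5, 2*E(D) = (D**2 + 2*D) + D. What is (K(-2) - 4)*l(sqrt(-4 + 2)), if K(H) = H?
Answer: 2700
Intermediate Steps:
E(D) = D**2/2 + 3*D/2 (E(D) = ((D**2 + 2*D) + D)/2 = (D**2 + 3*D)/2 = D**2/2 + 3*D/2)
l(f) = -450 (l(f) = -5*((1/2)*5*(3 + 5) - 2)*5 = -5*((1/2)*5*8 - 2)*5 = -5*(20 - 2)*5 = -90*5 = -5*90 = -450)
(K(-2) - 4)*l(sqrt(-4 + 2)) = (-2 - 4)*(-450) = -6*(-450) = 2700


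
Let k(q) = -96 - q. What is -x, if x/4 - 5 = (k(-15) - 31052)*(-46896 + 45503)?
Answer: -173473096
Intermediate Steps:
x = 173473096 (x = 20 + 4*(((-96 - 1*(-15)) - 31052)*(-46896 + 45503)) = 20 + 4*(((-96 + 15) - 31052)*(-1393)) = 20 + 4*((-81 - 31052)*(-1393)) = 20 + 4*(-31133*(-1393)) = 20 + 4*43368269 = 20 + 173473076 = 173473096)
-x = -1*173473096 = -173473096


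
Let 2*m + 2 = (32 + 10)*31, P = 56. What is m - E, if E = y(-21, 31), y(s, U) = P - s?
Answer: 573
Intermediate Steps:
y(s, U) = 56 - s
E = 77 (E = 56 - 1*(-21) = 56 + 21 = 77)
m = 650 (m = -1 + ((32 + 10)*31)/2 = -1 + (42*31)/2 = -1 + (½)*1302 = -1 + 651 = 650)
m - E = 650 - 1*77 = 650 - 77 = 573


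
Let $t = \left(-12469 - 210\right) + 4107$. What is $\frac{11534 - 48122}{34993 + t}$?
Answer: $- \frac{12196}{8807} \approx -1.3848$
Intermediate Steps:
$t = -8572$ ($t = -12679 + 4107 = -8572$)
$\frac{11534 - 48122}{34993 + t} = \frac{11534 - 48122}{34993 - 8572} = - \frac{36588}{26421} = \left(-36588\right) \frac{1}{26421} = - \frac{12196}{8807}$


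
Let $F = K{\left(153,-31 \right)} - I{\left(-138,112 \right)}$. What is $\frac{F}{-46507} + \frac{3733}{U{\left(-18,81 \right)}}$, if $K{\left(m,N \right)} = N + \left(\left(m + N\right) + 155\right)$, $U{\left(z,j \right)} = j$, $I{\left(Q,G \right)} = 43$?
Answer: $\frac{173594188}{3767067} \approx 46.082$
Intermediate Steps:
$K{\left(m,N \right)} = 155 + m + 2 N$ ($K{\left(m,N \right)} = N + \left(\left(N + m\right) + 155\right) = N + \left(155 + N + m\right) = 155 + m + 2 N$)
$F = 203$ ($F = \left(155 + 153 + 2 \left(-31\right)\right) - 43 = \left(155 + 153 - 62\right) - 43 = 246 - 43 = 203$)
$\frac{F}{-46507} + \frac{3733}{U{\left(-18,81 \right)}} = \frac{203}{-46507} + \frac{3733}{81} = 203 \left(- \frac{1}{46507}\right) + 3733 \cdot \frac{1}{81} = - \frac{203}{46507} + \frac{3733}{81} = \frac{173594188}{3767067}$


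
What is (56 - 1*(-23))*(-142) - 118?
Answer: -11336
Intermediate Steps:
(56 - 1*(-23))*(-142) - 118 = (56 + 23)*(-142) - 118 = 79*(-142) - 118 = -11218 - 118 = -11336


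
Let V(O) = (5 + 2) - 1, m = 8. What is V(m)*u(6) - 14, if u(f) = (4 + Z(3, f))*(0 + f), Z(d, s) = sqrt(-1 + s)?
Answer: 130 + 36*sqrt(5) ≈ 210.50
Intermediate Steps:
V(O) = 6 (V(O) = 7 - 1 = 6)
u(f) = f*(4 + sqrt(-1 + f)) (u(f) = (4 + sqrt(-1 + f))*(0 + f) = (4 + sqrt(-1 + f))*f = f*(4 + sqrt(-1 + f)))
V(m)*u(6) - 14 = 6*(6*(4 + sqrt(-1 + 6))) - 14 = 6*(6*(4 + sqrt(5))) - 14 = 6*(24 + 6*sqrt(5)) - 14 = (144 + 36*sqrt(5)) - 14 = 130 + 36*sqrt(5)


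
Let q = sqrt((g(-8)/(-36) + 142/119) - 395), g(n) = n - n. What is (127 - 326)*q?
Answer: -597*I*sqrt(619633)/119 ≈ -3949.1*I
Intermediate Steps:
g(n) = 0
q = 3*I*sqrt(619633)/119 (q = sqrt((0/(-36) + 142/119) - 395) = sqrt((0*(-1/36) + 142*(1/119)) - 395) = sqrt((0 + 142/119) - 395) = sqrt(142/119 - 395) = sqrt(-46863/119) = 3*I*sqrt(619633)/119 ≈ 19.845*I)
(127 - 326)*q = (127 - 326)*(3*I*sqrt(619633)/119) = -597*I*sqrt(619633)/119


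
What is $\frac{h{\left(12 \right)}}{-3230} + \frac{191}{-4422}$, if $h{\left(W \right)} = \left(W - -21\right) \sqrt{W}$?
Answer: $- \frac{191}{4422} - \frac{33 \sqrt{3}}{1615} \approx -0.078585$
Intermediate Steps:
$h{\left(W \right)} = \sqrt{W} \left(21 + W\right)$ ($h{\left(W \right)} = \left(W + 21\right) \sqrt{W} = \left(21 + W\right) \sqrt{W} = \sqrt{W} \left(21 + W\right)$)
$\frac{h{\left(12 \right)}}{-3230} + \frac{191}{-4422} = \frac{\sqrt{12} \left(21 + 12\right)}{-3230} + \frac{191}{-4422} = 2 \sqrt{3} \cdot 33 \left(- \frac{1}{3230}\right) + 191 \left(- \frac{1}{4422}\right) = 66 \sqrt{3} \left(- \frac{1}{3230}\right) - \frac{191}{4422} = - \frac{33 \sqrt{3}}{1615} - \frac{191}{4422} = - \frac{191}{4422} - \frac{33 \sqrt{3}}{1615}$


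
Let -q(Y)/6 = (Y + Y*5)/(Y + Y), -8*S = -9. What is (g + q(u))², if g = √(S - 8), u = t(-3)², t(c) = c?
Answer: (72 - I*√110)²/16 ≈ 317.13 - 94.393*I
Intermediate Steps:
S = 9/8 (S = -⅛*(-9) = 9/8 ≈ 1.1250)
u = 9 (u = (-3)² = 9)
g = I*√110/4 (g = √(9/8 - 8) = √(-55/8) = I*√110/4 ≈ 2.622*I)
q(Y) = -18 (q(Y) = -6*(Y + Y*5)/(Y + Y) = -6*(Y + 5*Y)/(2*Y) = -6*6*Y*1/(2*Y) = -6*3 = -18)
(g + q(u))² = (I*√110/4 - 18)² = (-18 + I*√110/4)²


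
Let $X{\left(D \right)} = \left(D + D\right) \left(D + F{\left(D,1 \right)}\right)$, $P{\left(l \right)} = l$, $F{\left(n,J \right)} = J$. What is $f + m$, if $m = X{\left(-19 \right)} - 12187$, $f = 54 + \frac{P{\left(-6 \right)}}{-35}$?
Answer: $- \frac{400709}{35} \approx -11449.0$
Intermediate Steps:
$X{\left(D \right)} = 2 D \left(1 + D\right)$ ($X{\left(D \right)} = \left(D + D\right) \left(D + 1\right) = 2 D \left(1 + D\right)$)
$f = \frac{1896}{35}$ ($f = 54 + \frac{1}{-35} \left(-6\right) = 54 - - \frac{6}{35} = 54 + \frac{6}{35} = \frac{1896}{35} \approx 54.171$)
$m = -11503$ ($m = 2 \left(-19\right) \left(1 - 19\right) - 12187 = 2 \left(-19\right) \left(-18\right) - 12187 = 684 - 12187 = -11503$)
$f + m = \frac{1896}{35} - 11503 = - \frac{400709}{35}$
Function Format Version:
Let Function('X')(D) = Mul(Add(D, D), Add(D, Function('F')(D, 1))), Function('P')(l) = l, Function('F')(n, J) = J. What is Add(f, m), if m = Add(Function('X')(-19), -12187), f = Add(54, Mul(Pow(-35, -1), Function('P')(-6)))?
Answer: Rational(-400709, 35) ≈ -11449.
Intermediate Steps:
Function('X')(D) = Mul(2, D, Add(1, D)) (Function('X')(D) = Mul(Add(D, D), Add(D, 1)) = Mul(Mul(2, D), Add(1, D)) = Mul(2, D, Add(1, D)))
f = Rational(1896, 35) (f = Add(54, Mul(Pow(-35, -1), -6)) = Add(54, Mul(Rational(-1, 35), -6)) = Add(54, Rational(6, 35)) = Rational(1896, 35) ≈ 54.171)
m = -11503 (m = Add(Mul(2, -19, Add(1, -19)), -12187) = Add(Mul(2, -19, -18), -12187) = Add(684, -12187) = -11503)
Add(f, m) = Add(Rational(1896, 35), -11503) = Rational(-400709, 35)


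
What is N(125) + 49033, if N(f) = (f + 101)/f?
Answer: 6129351/125 ≈ 49035.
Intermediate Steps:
N(f) = (101 + f)/f
N(125) + 49033 = (101 + 125)/125 + 49033 = (1/125)*226 + 49033 = 226/125 + 49033 = 6129351/125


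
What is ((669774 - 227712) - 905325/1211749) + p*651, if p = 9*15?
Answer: 642161841978/1211749 ≈ 5.2995e+5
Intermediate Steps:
p = 135
((669774 - 227712) - 905325/1211749) + p*651 = ((669774 - 227712) - 905325/1211749) + 135*651 = (442062 - 905325*1/1211749) + 87885 = (442062 - 905325/1211749) + 87885 = 535667281113/1211749 + 87885 = 642161841978/1211749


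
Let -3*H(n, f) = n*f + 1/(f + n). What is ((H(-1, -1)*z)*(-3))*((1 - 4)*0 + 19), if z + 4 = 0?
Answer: -38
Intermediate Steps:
H(n, f) = -1/(3*(f + n)) - f*n/3 (H(n, f) = -(n*f + 1/(f + n))/3 = -(f*n + 1/(f + n))/3 = -(1/(f + n) + f*n)/3 = -1/(3*(f + n)) - f*n/3)
z = -4 (z = -4 + 0 = -4)
((H(-1, -1)*z)*(-3))*((1 - 4)*0 + 19) = ((((-1 - 1*(-1)*(-1)² - 1*(-1)*(-1)²)/(3*(-1 - 1)))*(-4))*(-3))*((1 - 4)*0 + 19) = ((((⅓)*(-1 - 1*(-1)*1 - 1*(-1)*1)/(-2))*(-4))*(-3))*(-3*0 + 19) = ((((⅓)*(-½)*(-1 + 1 + 1))*(-4))*(-3))*(0 + 19) = ((((⅓)*(-½)*1)*(-4))*(-3))*19 = (-⅙*(-4)*(-3))*19 = ((⅔)*(-3))*19 = -2*19 = -38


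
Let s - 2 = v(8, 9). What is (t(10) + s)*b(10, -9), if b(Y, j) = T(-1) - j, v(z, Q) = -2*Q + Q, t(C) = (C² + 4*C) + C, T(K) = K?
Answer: 1144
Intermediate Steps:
t(C) = C² + 5*C
v(z, Q) = -Q
b(Y, j) = -1 - j
s = -7 (s = 2 - 1*9 = 2 - 9 = -7)
(t(10) + s)*b(10, -9) = (10*(5 + 10) - 7)*(-1 - 1*(-9)) = (10*15 - 7)*(-1 + 9) = (150 - 7)*8 = 143*8 = 1144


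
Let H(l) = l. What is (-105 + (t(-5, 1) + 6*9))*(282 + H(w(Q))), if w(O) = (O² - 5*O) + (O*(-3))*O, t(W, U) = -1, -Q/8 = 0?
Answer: -14664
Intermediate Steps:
Q = 0 (Q = -8*0 = 0)
w(O) = -5*O - 2*O² (w(O) = (O² - 5*O) + (-3*O)*O = (O² - 5*O) - 3*O² = -5*O - 2*O²)
(-105 + (t(-5, 1) + 6*9))*(282 + H(w(Q))) = (-105 + (-1 + 6*9))*(282 - 1*0*(5 + 2*0)) = (-105 + (-1 + 54))*(282 - 1*0*(5 + 0)) = (-105 + 53)*(282 - 1*0*5) = -52*(282 + 0) = -52*282 = -14664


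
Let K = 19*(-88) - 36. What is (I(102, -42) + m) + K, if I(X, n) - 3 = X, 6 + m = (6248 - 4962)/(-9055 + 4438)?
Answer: -7430039/4617 ≈ -1609.3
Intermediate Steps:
m = -28988/4617 (m = -6 + (6248 - 4962)/(-9055 + 4438) = -6 + 1286/(-4617) = -6 + 1286*(-1/4617) = -6 - 1286/4617 = -28988/4617 ≈ -6.2785)
K = -1708 (K = -1672 - 36 = -1708)
I(X, n) = 3 + X
(I(102, -42) + m) + K = ((3 + 102) - 28988/4617) - 1708 = (105 - 28988/4617) - 1708 = 455797/4617 - 1708 = -7430039/4617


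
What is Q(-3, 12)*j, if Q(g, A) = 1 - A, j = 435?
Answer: -4785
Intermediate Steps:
Q(-3, 12)*j = (1 - 1*12)*435 = (1 - 12)*435 = -11*435 = -4785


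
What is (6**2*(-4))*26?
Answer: -3744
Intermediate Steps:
(6**2*(-4))*26 = (36*(-4))*26 = -144*26 = -3744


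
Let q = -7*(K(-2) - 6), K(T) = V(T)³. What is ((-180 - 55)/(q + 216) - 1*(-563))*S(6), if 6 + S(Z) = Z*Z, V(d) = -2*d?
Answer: 321615/19 ≈ 16927.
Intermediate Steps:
S(Z) = -6 + Z² (S(Z) = -6 + Z*Z = -6 + Z²)
K(T) = -8*T³ (K(T) = (-2*T)³ = -8*T³)
q = -406 (q = -7*(-8*(-2)³ - 6) = -7*(-8*(-8) - 6) = -7*(64 - 6) = -7*58 = -406)
((-180 - 55)/(q + 216) - 1*(-563))*S(6) = ((-180 - 55)/(-406 + 216) - 1*(-563))*(-6 + 6²) = (-235/(-190) + 563)*(-6 + 36) = (-235*(-1/190) + 563)*30 = (47/38 + 563)*30 = (21441/38)*30 = 321615/19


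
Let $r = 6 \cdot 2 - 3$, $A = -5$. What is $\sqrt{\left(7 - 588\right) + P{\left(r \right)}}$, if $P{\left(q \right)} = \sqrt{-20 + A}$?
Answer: $\sqrt{-581 + 5 i} \approx 0.1037 + 24.104 i$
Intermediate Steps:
$r = 9$ ($r = 12 - 3 = 9$)
$P{\left(q \right)} = 5 i$ ($P{\left(q \right)} = \sqrt{-20 - 5} = \sqrt{-25} = 5 i$)
$\sqrt{\left(7 - 588\right) + P{\left(r \right)}} = \sqrt{\left(7 - 588\right) + 5 i} = \sqrt{-581 + 5 i}$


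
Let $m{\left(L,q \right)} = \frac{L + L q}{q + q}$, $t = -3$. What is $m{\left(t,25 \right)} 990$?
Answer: $- \frac{7722}{5} \approx -1544.4$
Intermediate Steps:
$m{\left(L,q \right)} = \frac{L + L q}{2 q}$
$m{\left(t,25 \right)} 990 = \frac{1}{2} \left(-3\right) \frac{1}{25} \left(1 + 25\right) 990 = \frac{1}{2} \left(-3\right) \frac{1}{25} \cdot 26 \cdot 990 = \left(- \frac{39}{25}\right) 990 = - \frac{7722}{5}$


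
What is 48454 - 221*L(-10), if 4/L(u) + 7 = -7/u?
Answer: 3061442/63 ≈ 48594.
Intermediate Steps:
L(u) = 4/(-7 - 7/u)
48454 - 221*L(-10) = 48454 - (-884)*(-10)/(7 + 7*(-10)) = 48454 - (-884)*(-10)/(7 - 70) = 48454 - (-884)*(-10)/(-63) = 48454 - (-884)*(-10)*(-1)/63 = 48454 - 221*(-40/63) = 48454 + 8840/63 = 3061442/63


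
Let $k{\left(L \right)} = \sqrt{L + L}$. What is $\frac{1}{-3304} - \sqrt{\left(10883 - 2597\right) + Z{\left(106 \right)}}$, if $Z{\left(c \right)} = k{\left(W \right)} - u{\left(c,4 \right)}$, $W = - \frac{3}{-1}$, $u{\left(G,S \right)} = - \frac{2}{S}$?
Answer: $- \frac{1}{3304} - \frac{\sqrt{33146 + 4 \sqrt{6}}}{2} \approx -91.044$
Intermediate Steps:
$W = 3$ ($W = \left(-3\right) \left(-1\right) = 3$)
$k{\left(L \right)} = \sqrt{2} \sqrt{L}$ ($k{\left(L \right)} = \sqrt{2 L} = \sqrt{2} \sqrt{L}$)
$Z{\left(c \right)} = \frac{1}{2} + \sqrt{6}$ ($Z{\left(c \right)} = \sqrt{2} \sqrt{3} - - \frac{2}{4} = \sqrt{6} - \left(-2\right) \frac{1}{4} = \sqrt{6} - - \frac{1}{2} = \sqrt{6} + \frac{1}{2} = \frac{1}{2} + \sqrt{6}$)
$\frac{1}{-3304} - \sqrt{\left(10883 - 2597\right) + Z{\left(106 \right)}} = \frac{1}{-3304} - \sqrt{\left(10883 - 2597\right) + \left(\frac{1}{2} + \sqrt{6}\right)} = - \frac{1}{3304} - \sqrt{8286 + \left(\frac{1}{2} + \sqrt{6}\right)} = - \frac{1}{3304} - \sqrt{\frac{16573}{2} + \sqrt{6}}$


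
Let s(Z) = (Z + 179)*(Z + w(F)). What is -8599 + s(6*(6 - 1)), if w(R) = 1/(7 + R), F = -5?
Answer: -4449/2 ≈ -2224.5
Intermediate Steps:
s(Z) = (½ + Z)*(179 + Z) (s(Z) = (Z + 179)*(Z + 1/(7 - 5)) = (179 + Z)*(Z + 1/2) = (179 + Z)*(Z + ½) = (179 + Z)*(½ + Z) = (½ + Z)*(179 + Z))
-8599 + s(6*(6 - 1)) = -8599 + (179/2 + (6*(6 - 1))² + 359*(6*(6 - 1))/2) = -8599 + (179/2 + (6*5)² + 359*(6*5)/2) = -8599 + (179/2 + 30² + (359/2)*30) = -8599 + (179/2 + 900 + 5385) = -8599 + 12749/2 = -4449/2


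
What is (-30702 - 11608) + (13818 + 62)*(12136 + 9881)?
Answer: 305553650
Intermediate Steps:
(-30702 - 11608) + (13818 + 62)*(12136 + 9881) = -42310 + 13880*22017 = -42310 + 305595960 = 305553650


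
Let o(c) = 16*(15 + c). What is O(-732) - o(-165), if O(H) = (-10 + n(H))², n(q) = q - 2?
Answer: 555936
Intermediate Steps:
n(q) = -2 + q
o(c) = 240 + 16*c
O(H) = (-12 + H)² (O(H) = (-10 + (-2 + H))² = (-12 + H)²)
O(-732) - o(-165) = (-12 - 732)² - (240 + 16*(-165)) = (-744)² - (240 - 2640) = 553536 - 1*(-2400) = 553536 + 2400 = 555936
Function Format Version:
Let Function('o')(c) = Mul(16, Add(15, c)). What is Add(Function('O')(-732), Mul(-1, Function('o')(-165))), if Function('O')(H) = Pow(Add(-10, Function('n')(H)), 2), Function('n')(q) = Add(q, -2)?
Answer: 555936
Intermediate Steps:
Function('n')(q) = Add(-2, q)
Function('o')(c) = Add(240, Mul(16, c))
Function('O')(H) = Pow(Add(-12, H), 2) (Function('O')(H) = Pow(Add(-10, Add(-2, H)), 2) = Pow(Add(-12, H), 2))
Add(Function('O')(-732), Mul(-1, Function('o')(-165))) = Add(Pow(Add(-12, -732), 2), Mul(-1, Add(240, Mul(16, -165)))) = Add(Pow(-744, 2), Mul(-1, Add(240, -2640))) = Add(553536, Mul(-1, -2400)) = Add(553536, 2400) = 555936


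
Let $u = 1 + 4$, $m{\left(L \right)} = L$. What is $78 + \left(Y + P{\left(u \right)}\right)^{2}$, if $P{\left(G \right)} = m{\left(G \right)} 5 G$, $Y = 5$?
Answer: $16978$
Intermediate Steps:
$u = 5$
$P{\left(G \right)} = 5 G^{2}$ ($P{\left(G \right)} = G 5 G = 5 G G = 5 G^{2}$)
$78 + \left(Y + P{\left(u \right)}\right)^{2} = 78 + \left(5 + 5 \cdot 5^{2}\right)^{2} = 78 + \left(5 + 5 \cdot 25\right)^{2} = 78 + \left(5 + 125\right)^{2} = 78 + 130^{2} = 78 + 16900 = 16978$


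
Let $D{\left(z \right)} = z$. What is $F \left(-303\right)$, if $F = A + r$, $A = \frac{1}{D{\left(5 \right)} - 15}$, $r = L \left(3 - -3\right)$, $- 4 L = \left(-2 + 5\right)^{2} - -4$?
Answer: $\frac{29694}{5} \approx 5938.8$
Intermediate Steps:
$L = - \frac{13}{4}$ ($L = - \frac{\left(-2 + 5\right)^{2} - -4}{4} = - \frac{3^{2} + 4}{4} = - \frac{9 + 4}{4} = \left(- \frac{1}{4}\right) 13 = - \frac{13}{4} \approx -3.25$)
$r = - \frac{39}{2}$ ($r = - \frac{13 \left(3 - -3\right)}{4} = - \frac{13 \left(3 + 3\right)}{4} = \left(- \frac{13}{4}\right) 6 = - \frac{39}{2} \approx -19.5$)
$A = - \frac{1}{10}$ ($A = \frac{1}{5 - 15} = \frac{1}{-10} = - \frac{1}{10} \approx -0.1$)
$F = - \frac{98}{5}$ ($F = - \frac{1}{10} - \frac{39}{2} = - \frac{98}{5} \approx -19.6$)
$F \left(-303\right) = \left(- \frac{98}{5}\right) \left(-303\right) = \frac{29694}{5}$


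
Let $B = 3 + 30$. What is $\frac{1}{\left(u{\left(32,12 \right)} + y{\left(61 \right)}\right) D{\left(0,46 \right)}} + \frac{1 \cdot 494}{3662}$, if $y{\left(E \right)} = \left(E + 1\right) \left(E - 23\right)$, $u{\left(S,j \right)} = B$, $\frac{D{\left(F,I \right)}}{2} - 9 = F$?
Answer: $\frac{10623325}{78736662} \approx 0.13492$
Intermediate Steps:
$D{\left(F,I \right)} = 18 + 2 F$
$B = 33$
$u{\left(S,j \right)} = 33$
$y{\left(E \right)} = \left(1 + E\right) \left(-23 + E\right)$
$\frac{1}{\left(u{\left(32,12 \right)} + y{\left(61 \right)}\right) D{\left(0,46 \right)}} + \frac{1 \cdot 494}{3662} = \frac{1}{\left(33 - \left(1365 - 3721\right)\right) \left(18 + 2 \cdot 0\right)} + \frac{1 \cdot 494}{3662} = \frac{1}{\left(33 - -2356\right) \left(18 + 0\right)} + 494 \cdot \frac{1}{3662} = \frac{1}{\left(33 + 2356\right) 18} + \frac{247}{1831} = \frac{1}{2389} \cdot \frac{1}{18} + \frac{247}{1831} = \frac{1}{43002} + \frac{247}{1831} = \frac{10623325}{78736662}$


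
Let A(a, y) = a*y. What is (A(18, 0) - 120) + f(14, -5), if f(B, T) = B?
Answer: -106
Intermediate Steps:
(A(18, 0) - 120) + f(14, -5) = (18*0 - 120) + 14 = (0 - 120) + 14 = -120 + 14 = -106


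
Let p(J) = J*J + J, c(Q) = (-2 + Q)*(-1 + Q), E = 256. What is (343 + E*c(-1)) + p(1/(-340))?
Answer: 217212061/115600 ≈ 1879.0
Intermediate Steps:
c(Q) = (-1 + Q)*(-2 + Q)
p(J) = J + J² (p(J) = J² + J = J + J²)
(343 + E*c(-1)) + p(1/(-340)) = (343 + 256*(2 + (-1)² - 3*(-1))) + (1 + 1/(-340))/(-340) = (343 + 256*(2 + 1 + 3)) - (1 - 1/340)/340 = (343 + 256*6) - 1/340*339/340 = (343 + 1536) - 339/115600 = 1879 - 339/115600 = 217212061/115600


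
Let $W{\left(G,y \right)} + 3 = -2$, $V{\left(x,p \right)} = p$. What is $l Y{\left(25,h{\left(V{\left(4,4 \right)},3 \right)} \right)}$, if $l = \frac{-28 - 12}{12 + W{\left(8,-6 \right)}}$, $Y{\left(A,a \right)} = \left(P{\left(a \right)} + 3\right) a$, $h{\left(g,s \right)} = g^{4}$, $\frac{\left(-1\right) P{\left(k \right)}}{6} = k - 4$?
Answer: $\frac{15452160}{7} \approx 2.2075 \cdot 10^{6}$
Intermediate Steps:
$P{\left(k \right)} = 24 - 6 k$ ($P{\left(k \right)} = - 6 \left(k - 4\right) = - 6 \left(-4 + k\right) = 24 - 6 k$)
$W{\left(G,y \right)} = -5$ ($W{\left(G,y \right)} = -3 - 2 = -5$)
$Y{\left(A,a \right)} = a \left(27 - 6 a\right)$ ($Y{\left(A,a \right)} = \left(\left(24 - 6 a\right) + 3\right) a = \left(27 - 6 a\right) a = a \left(27 - 6 a\right)$)
$l = - \frac{40}{7}$ ($l = \frac{-28 - 12}{12 - 5} = - \frac{40}{7} \approx -5.7143$)
$l Y{\left(25,h{\left(V{\left(4,4 \right)},3 \right)} \right)} = - \frac{40 \cdot 3 \cdot 4^{4} \left(9 - 2 \cdot 4^{4}\right)}{7} = - \frac{40 \cdot 3 \cdot 256 \left(9 - 512\right)}{7} = - \frac{40 \cdot 3 \cdot 256 \left(-503\right)}{7} = \left(- \frac{40}{7}\right) \left(-386304\right) = \frac{15452160}{7}$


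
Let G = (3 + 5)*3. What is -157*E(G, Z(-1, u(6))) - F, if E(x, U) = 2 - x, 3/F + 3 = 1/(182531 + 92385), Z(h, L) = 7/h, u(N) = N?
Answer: 2849500886/824747 ≈ 3455.0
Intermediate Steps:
G = 24 (G = 8*3 = 24)
F = -824748/824747 (F = 3/(-3 + 1/(182531 + 92385)) = 3/(-3 + 1/274916) = 3/(-824747/274916) = 3*(-274916/824747) = -824748/824747 ≈ -1.0000)
-157*E(G, Z(-1, u(6))) - F = -157*(2 - 1*24) - 1*(-824748/824747) = -157*(2 - 24) + 824748/824747 = -157*(-22) + 824748/824747 = 3454 + 824748/824747 = 2849500886/824747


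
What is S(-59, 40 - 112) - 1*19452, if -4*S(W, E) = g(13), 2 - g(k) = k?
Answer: -77797/4 ≈ -19449.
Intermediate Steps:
g(k) = 2 - k
S(W, E) = 11/4 (S(W, E) = -(2 - 1*13)/4 = -(2 - 13)/4 = -1/4*(-11) = 11/4)
S(-59, 40 - 112) - 1*19452 = 11/4 - 1*19452 = 11/4 - 19452 = -77797/4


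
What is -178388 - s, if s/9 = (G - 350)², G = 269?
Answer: -237437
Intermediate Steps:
s = 59049 (s = 9*(269 - 350)² = 9*(-81)² = 9*6561 = 59049)
-178388 - s = -178388 - 1*59049 = -178388 - 59049 = -237437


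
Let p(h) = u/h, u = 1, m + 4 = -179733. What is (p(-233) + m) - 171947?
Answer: -81942373/233 ≈ -3.5168e+5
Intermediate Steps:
m = -179737 (m = -4 - 179733 = -179737)
p(h) = 1/h
(p(-233) + m) - 171947 = (1/(-233) - 179737) - 171947 = (-1/233 - 179737) - 171947 = -41878722/233 - 171947 = -81942373/233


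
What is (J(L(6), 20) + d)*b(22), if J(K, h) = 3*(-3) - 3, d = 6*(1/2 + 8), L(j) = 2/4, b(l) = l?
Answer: 858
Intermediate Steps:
L(j) = ½ (L(j) = 2*(¼) = ½)
d = 51 (d = 6*(½ + 8) = 6*(17/2) = 51)
J(K, h) = -12 (J(K, h) = -9 - 3 = -12)
(J(L(6), 20) + d)*b(22) = (-12 + 51)*22 = 39*22 = 858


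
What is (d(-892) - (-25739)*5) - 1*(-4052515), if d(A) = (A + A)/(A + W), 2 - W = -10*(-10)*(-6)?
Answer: 606276342/145 ≈ 4.1812e+6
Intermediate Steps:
W = 602 (W = 2 - (-10*(-10))*(-6) = 2 - 100*(-6) = 2 - 1*(-600) = 2 + 600 = 602)
d(A) = 2*A/(602 + A) (d(A) = (A + A)/(A + 602) = (2*A)/(602 + A) = 2*A/(602 + A))
(d(-892) - (-25739)*5) - 1*(-4052515) = (2*(-892)/(602 - 892) - (-25739)*5) - 1*(-4052515) = (2*(-892)/(-290) - 1*(-128695)) + 4052515 = (2*(-892)*(-1/290) + 128695) + 4052515 = (892/145 + 128695) + 4052515 = 18661667/145 + 4052515 = 606276342/145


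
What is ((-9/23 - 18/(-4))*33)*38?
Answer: 118503/23 ≈ 5152.3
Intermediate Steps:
((-9/23 - 18/(-4))*33)*38 = ((-9*1/23 - 18*(-1/4))*33)*38 = ((-9/23 + 9/2)*33)*38 = ((189/46)*33)*38 = (6237/46)*38 = 118503/23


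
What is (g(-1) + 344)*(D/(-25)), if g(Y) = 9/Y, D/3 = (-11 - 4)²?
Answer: -9045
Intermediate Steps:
D = 675 (D = 3*(-11 - 4)² = 3*(-15)² = 3*225 = 675)
(g(-1) + 344)*(D/(-25)) = (9/(-1) + 344)*(675/(-25)) = (9*(-1) + 344)*(675*(-1/25)) = (-9 + 344)*(-27) = 335*(-27) = -9045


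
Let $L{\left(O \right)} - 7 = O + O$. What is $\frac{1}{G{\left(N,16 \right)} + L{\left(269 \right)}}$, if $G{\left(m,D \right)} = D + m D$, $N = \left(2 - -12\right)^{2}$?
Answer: $\frac{1}{3697} \approx 0.00027049$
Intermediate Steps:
$N = 196$ ($N = \left(2 + 12\right)^{2} = 14^{2} = 196$)
$G{\left(m,D \right)} = D + D m$
$L{\left(O \right)} = 7 + 2 O$ ($L{\left(O \right)} = 7 + \left(O + O\right) = 7 + 2 O$)
$\frac{1}{G{\left(N,16 \right)} + L{\left(269 \right)}} = \frac{1}{16 \left(1 + 196\right) + \left(7 + 2 \cdot 269\right)} = \frac{1}{16 \cdot 197 + \left(7 + 538\right)} = \frac{1}{3152 + 545} = \frac{1}{3697}$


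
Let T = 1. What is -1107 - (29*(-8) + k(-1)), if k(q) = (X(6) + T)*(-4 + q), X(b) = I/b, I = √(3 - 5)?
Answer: -870 + 5*I*√2/6 ≈ -870.0 + 1.1785*I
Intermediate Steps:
I = I*√2 (I = √(-2) = I*√2 ≈ 1.4142*I)
X(b) = I*√2/b (X(b) = (I*√2)/b = I*√2/b)
k(q) = (1 + I*√2/6)*(-4 + q) (k(q) = (I*√2/6 + 1)*(-4 + q) = (1 + I*√2/6)*(-4 + q))
-1107 - (29*(-8) + k(-1)) = -1107 - (29*(-8) + (-4 - 1 - 2*I*√2/3 + (⅙)*I*(-1)*√2)) = -1107 - (-232 + (-4 - 1 - 2*I*√2/3 - I*√2/6)) = -1107 - (-232 + (-5 - 5*I*√2/6)) = -1107 - (-237 - 5*I*√2/6) = -1107 + (237 + 5*I*√2/6) = -870 + 5*I*√2/6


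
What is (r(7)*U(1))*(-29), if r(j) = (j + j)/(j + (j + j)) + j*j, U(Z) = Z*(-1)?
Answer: 4321/3 ≈ 1440.3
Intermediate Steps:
U(Z) = -Z
r(j) = ⅔ + j² (r(j) = (2*j)/(j + 2*j) + j² = (2*j)/((3*j)) + j² = (2*j)*(1/(3*j)) + j² = ⅔ + j²)
(r(7)*U(1))*(-29) = ((⅔ + 7²)*(-1*1))*(-29) = ((⅔ + 49)*(-1))*(-29) = ((149/3)*(-1))*(-29) = -149/3*(-29) = 4321/3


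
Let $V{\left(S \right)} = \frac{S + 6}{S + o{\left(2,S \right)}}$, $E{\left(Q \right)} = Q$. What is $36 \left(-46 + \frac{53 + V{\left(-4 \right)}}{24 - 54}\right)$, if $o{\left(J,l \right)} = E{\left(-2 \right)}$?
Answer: $- \frac{8596}{5} \approx -1719.2$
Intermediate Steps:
$o{\left(J,l \right)} = -2$
$V{\left(S \right)} = \frac{6 + S}{-2 + S}$ ($V{\left(S \right)} = \frac{S + 6}{S - 2} = \frac{6 + S}{-2 + S}$)
$36 \left(-46 + \frac{53 + V{\left(-4 \right)}}{24 - 54}\right) = 36 \left(-46 + \frac{53 + \frac{6 - 4}{-2 - 4}}{24 - 54}\right) = 36 \left(-46 + \frac{53 + \frac{1}{-6} \cdot 2}{-30}\right) = 36 \left(-46 + \left(53 - \frac{1}{3}\right) \left(- \frac{1}{30}\right)\right) = 36 \left(-46 + \frac{158}{3} \left(- \frac{1}{30}\right)\right) = 36 \left(-46 - \frac{79}{45}\right) = 36 \left(- \frac{2149}{45}\right) = - \frac{8596}{5}$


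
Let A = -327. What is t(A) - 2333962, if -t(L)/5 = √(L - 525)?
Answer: -2333962 - 10*I*√213 ≈ -2.334e+6 - 145.95*I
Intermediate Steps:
t(L) = -5*√(-525 + L) (t(L) = -5*√(L - 525) = -5*√(-525 + L))
t(A) - 2333962 = -5*√(-525 - 327) - 2333962 = -10*I*√213 - 2333962 = -2333962 - 10*I*√213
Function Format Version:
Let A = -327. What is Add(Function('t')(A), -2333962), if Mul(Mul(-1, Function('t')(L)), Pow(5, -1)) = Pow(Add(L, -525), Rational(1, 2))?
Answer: Add(-2333962, Mul(-10, I, Pow(213, Rational(1, 2)))) ≈ Add(-2.3340e+6, Mul(-145.95, I))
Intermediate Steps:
Function('t')(L) = Mul(-5, Pow(Add(-525, L), Rational(1, 2))) (Function('t')(L) = Mul(-5, Pow(Add(L, -525), Rational(1, 2))) = Mul(-5, Pow(Add(-525, L), Rational(1, 2))))
Add(Function('t')(A), -2333962) = Add(Mul(-5, Pow(Add(-525, -327), Rational(1, 2))), -2333962) = Add(Mul(-5, Pow(-852, Rational(1, 2))), -2333962) = Add(Mul(-5, Mul(2, I, Pow(213, Rational(1, 2)))), -2333962) = Add(Mul(-10, I, Pow(213, Rational(1, 2))), -2333962) = Add(-2333962, Mul(-10, I, Pow(213, Rational(1, 2))))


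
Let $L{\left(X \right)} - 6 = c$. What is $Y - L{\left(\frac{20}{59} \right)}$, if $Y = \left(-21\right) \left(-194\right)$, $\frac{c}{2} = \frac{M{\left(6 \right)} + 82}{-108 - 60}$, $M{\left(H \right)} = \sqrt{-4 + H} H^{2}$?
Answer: $\frac{170897}{42} + \frac{3 \sqrt{2}}{7} \approx 4069.6$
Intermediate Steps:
$M{\left(H \right)} = H^{2} \sqrt{-4 + H}$
$c = - \frac{41}{42} - \frac{3 \sqrt{2}}{7}$ ($c = 2 \frac{6^{2} \sqrt{-4 + 6} + 82}{-108 - 60} = 2 \frac{36 \sqrt{2} + 82}{-168} = 2 \left(82 + 36 \sqrt{2}\right) \left(- \frac{1}{168}\right) = 2 \left(- \frac{41}{84} - \frac{3 \sqrt{2}}{14}\right) = - \frac{41}{42} - \frac{3 \sqrt{2}}{7} \approx -1.5823$)
$L{\left(X \right)} = \frac{211}{42} - \frac{3 \sqrt{2}}{7}$ ($L{\left(X \right)} = 6 - \left(\frac{41}{42} + \frac{3 \sqrt{2}}{7}\right) = \frac{211}{42} - \frac{3 \sqrt{2}}{7}$)
$Y = 4074$
$Y - L{\left(\frac{20}{59} \right)} = 4074 - \left(\frac{211}{42} - \frac{3 \sqrt{2}}{7}\right) = \frac{170897}{42} + \frac{3 \sqrt{2}}{7}$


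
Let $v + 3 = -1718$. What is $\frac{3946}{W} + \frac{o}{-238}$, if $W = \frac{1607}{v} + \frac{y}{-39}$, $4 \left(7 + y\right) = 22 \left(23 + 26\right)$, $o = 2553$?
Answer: $- \frac{42898685629}{81623766} \approx -525.57$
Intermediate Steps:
$v = -1721$ ($v = -3 - 1718 = -1721$)
$y = \frac{525}{2}$ ($y = -7 + \frac{22 \left(23 + 26\right)}{4} = -7 + \frac{22 \cdot 49}{4} = -7 + \frac{1}{4} \cdot 1078 = -7 + \frac{539}{2} = \frac{525}{2} \approx 262.5$)
$W = - \frac{342957}{44746}$ ($W = \frac{1607}{-1721} + \frac{525}{2 \left(-39\right)} = 1607 \left(- \frac{1}{1721}\right) + \frac{525}{2} \left(- \frac{1}{39}\right) = - \frac{1607}{1721} - \frac{175}{26} = - \frac{342957}{44746} \approx -7.6645$)
$\frac{3946}{W} + \frac{o}{-238} = \frac{3946}{- \frac{342957}{44746}} + \frac{2553}{-238} = 3946 \left(- \frac{44746}{342957}\right) + 2553 \left(- \frac{1}{238}\right) = - \frac{176567716}{342957} - \frac{2553}{238} = - \frac{42898685629}{81623766}$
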